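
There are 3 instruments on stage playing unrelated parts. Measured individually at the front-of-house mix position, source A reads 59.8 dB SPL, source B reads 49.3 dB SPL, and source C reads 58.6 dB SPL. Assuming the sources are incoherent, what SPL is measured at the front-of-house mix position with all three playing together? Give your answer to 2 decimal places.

Incoherent sources sum as intensities:
L_total = 10·log₁₀(10^(59.8/10) + 10^(49.3/10) + 10^(58.6/10)) = 10·log₁₀(1765000) = 62.47 dB SPL.

62.47 dB SPL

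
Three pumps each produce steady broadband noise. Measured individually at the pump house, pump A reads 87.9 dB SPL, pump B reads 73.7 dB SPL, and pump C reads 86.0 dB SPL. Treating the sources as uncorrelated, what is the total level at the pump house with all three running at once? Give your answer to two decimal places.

90.16 dB SPL

Incoherent sources sum as intensities:
L_total = 10·log₁₀(10^(87.9/10) + 10^(73.7/10) + 10^(86.0/10)) = 10·log₁₀(1038000000) = 90.16 dB SPL.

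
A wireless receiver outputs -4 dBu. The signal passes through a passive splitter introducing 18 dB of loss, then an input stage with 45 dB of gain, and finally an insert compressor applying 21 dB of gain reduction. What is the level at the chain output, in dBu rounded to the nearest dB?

+2 dBu

Cascaded gains and losses add directly in dB.
-4 − 18 + 45 − 21 = +2 dBu.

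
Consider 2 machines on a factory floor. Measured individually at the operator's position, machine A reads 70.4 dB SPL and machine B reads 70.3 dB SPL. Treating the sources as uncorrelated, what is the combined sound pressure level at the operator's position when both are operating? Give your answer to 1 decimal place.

Incoherent sources sum as intensities:
L_total = 10·log₁₀(10^(70.4/10) + 10^(70.3/10)) = 10·log₁₀(21680000) = 73.4 dB SPL.

73.4 dB SPL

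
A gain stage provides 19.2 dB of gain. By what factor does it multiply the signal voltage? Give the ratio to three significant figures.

Voltage ratio = 10^(dB/20).
10^(19.2/20) = 10^(0.9600) = 9.12.

9.12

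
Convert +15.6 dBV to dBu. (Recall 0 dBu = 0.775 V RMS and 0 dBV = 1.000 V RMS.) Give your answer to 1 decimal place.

+17.8 dBu

The offset between the scales is 20·log₁₀(0.775/1.000) = −2.214 dB.
So dBu = +15.6 + 2.214 = +17.8 dBu.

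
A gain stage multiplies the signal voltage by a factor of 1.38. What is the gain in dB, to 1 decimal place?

2.8 dB

Voltage is an amplitude quantity, so gain = 20·log₁₀(V_out/V_in).
20·log₁₀(1.38) = 2.8 dB.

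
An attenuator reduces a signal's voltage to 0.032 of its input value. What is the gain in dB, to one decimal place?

For a voltage ratio, dB = 20·log₁₀(V₂/V₁).
20·log₁₀(0.032) = -29.9 dB.

-29.9 dB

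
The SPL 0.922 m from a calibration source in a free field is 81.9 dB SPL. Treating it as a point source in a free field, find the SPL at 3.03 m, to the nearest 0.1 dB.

For a point source in a free field, ΔL = −20·log₁₀(d₂/d₁).
ΔL = −20·log₁₀(3.03/0.922) = -10.33 dB, so L₂ = 81.9 + (-10.33) = 71.6 dB SPL.

71.6 dB SPL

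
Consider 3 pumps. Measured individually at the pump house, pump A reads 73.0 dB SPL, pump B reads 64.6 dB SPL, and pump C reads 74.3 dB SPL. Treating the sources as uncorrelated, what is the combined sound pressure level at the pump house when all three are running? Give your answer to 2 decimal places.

Incoherent sources sum as intensities:
L_total = 10·log₁₀(10^(73.0/10) + 10^(64.6/10) + 10^(74.3/10)) = 10·log₁₀(49750000) = 76.97 dB SPL.

76.97 dB SPL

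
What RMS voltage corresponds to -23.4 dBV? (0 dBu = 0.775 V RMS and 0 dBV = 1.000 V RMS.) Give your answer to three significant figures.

V = 1.000 V × 10^(-23.4/20).
= 1.000 × 0.06761 = 0.0676 V.

0.0676 V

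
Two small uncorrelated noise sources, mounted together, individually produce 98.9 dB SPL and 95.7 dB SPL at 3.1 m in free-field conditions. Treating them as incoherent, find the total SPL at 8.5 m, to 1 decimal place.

Combined at 3.1 m: 10·log₁₀(10^(98.9/10)+10^(95.7/10)) = 100.60 dB SPL.
Then apply −20·log₁₀(8.5/3.1) = -8.76 dB → 91.8 dB SPL.

91.8 dB SPL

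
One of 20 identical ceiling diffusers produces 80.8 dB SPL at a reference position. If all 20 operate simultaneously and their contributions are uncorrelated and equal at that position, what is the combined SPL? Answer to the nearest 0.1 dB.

20 equal incoherent sources raise the level by 10·log₁₀(20) = 13.01 dB.
L_total = 80.8 + 13.01 = 93.8 dB SPL.

93.8 dB SPL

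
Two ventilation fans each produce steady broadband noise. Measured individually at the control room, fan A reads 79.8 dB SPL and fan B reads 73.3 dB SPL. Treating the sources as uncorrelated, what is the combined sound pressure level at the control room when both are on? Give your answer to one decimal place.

Uncorrelated sources add in intensity (power), not in dB.
L_total = 10·log₁₀(10^(79.8/10) + 10^(73.3/10)) = 10·log₁₀(116900000) = 80.7 dB SPL.

80.7 dB SPL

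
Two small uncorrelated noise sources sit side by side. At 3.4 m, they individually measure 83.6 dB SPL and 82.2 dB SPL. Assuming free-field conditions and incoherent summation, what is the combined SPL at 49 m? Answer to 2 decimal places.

62.79 dB SPL

Combined at 3.4 m: 10·log₁₀(10^(83.6/10)+10^(82.2/10)) = 85.966 dB SPL.
Then apply −20·log₁₀(49/3.4) = -23.174 dB → 62.79 dB SPL.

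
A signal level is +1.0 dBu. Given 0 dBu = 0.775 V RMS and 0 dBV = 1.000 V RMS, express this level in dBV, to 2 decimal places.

The offset between the scales is 20·log₁₀(0.775/1.000) = −2.214 dB.
So dBV = +1.0 − 2.214 = -1.21 dBV.

-1.21 dBV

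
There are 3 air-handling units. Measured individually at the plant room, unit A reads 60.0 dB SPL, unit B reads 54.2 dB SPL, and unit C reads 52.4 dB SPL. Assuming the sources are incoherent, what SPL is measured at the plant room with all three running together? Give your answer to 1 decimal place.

Uncorrelated sources add in intensity (power), not in dB.
L_total = 10·log₁₀(10^(60.0/10) + 10^(54.2/10) + 10^(52.4/10)) = 10·log₁₀(1437000) = 61.6 dB SPL.

61.6 dB SPL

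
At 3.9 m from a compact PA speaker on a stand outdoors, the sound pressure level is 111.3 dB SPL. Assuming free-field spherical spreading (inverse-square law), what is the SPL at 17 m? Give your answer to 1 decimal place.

Inverse-square spreading gives ΔL = −20·log₁₀(d₂/d₁).
ΔL = −20·log₁₀(17/3.9) = -12.79 dB, so L₂ = 111.3 + (-12.79) = 98.5 dB SPL.

98.5 dB SPL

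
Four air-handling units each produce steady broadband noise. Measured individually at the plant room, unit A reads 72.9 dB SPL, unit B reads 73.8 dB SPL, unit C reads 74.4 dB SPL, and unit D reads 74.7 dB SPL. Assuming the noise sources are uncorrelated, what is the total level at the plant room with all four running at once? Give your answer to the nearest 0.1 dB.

80.0 dB SPL

Uncorrelated sources add in intensity (power), not in dB.
L_total = 10·log₁₀(10^(72.9/10) + 10^(73.8/10) + 10^(74.4/10) + 10^(74.7/10)) = 10·log₁₀(100500000) = 80.0 dB SPL.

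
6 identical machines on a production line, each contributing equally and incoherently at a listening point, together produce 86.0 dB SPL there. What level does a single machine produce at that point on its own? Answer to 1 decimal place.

6 equal incoherent sources add 10·log₁₀(6) = 7.78 dB over one source.
L_one = 86.0 − 7.78 = 78.2 dB SPL.

78.2 dB SPL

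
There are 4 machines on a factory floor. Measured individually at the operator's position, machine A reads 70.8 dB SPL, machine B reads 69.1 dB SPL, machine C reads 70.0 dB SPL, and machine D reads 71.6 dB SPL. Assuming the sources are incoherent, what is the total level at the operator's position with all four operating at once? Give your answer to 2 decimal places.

76.49 dB SPL

Incoherent sources sum as intensities:
L_total = 10·log₁₀(10^(70.8/10) + 10^(69.1/10) + 10^(70.0/10) + 10^(71.6/10)) = 10·log₁₀(44610000) = 76.49 dB SPL.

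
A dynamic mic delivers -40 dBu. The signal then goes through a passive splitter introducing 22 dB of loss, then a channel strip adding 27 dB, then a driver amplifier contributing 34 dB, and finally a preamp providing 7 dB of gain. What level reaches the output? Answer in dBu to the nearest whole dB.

+6 dBu

In dB, series stages simply add:
-40 − 22 + 27 + 34 + 7 = +6 dBu.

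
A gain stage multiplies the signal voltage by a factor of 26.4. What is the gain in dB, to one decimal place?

For a voltage ratio, dB = 20·log₁₀(V₂/V₁).
20·log₁₀(26.4) = 28.4 dB.

28.4 dB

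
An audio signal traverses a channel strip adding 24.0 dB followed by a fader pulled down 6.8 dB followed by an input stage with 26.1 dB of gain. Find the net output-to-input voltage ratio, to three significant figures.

Net gain = 24.0 + (−6.8) + 26.1 = 43.3 dB.
Voltage ratio = 10^(43.3/20) = 146.

146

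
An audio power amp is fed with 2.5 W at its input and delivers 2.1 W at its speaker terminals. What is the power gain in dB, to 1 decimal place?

-0.8 dB

For a power ratio, dB = 10·log₁₀(P₂/P₁).
10·log₁₀(2.1/2.5) = 10·log₁₀(0.8400) = -0.8 dB.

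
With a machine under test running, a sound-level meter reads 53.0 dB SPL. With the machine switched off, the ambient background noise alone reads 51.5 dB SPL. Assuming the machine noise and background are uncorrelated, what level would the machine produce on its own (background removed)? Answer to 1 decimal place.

Subtract intensities: L_src = 10·log₁₀(10^(L_total/10) − 10^(L_bg/10)).
L_src = 10·log₁₀(10^(53.0/10) − 10^(51.5/10)) = 10·log₁₀(58270) = 47.7 dB SPL.

47.7 dB SPL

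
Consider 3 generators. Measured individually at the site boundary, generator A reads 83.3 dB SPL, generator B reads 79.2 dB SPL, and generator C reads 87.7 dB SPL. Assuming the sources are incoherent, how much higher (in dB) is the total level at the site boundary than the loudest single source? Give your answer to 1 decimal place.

Add the sources as powers (linear), then convert back to dB:
L_total = 10·log₁₀(10^(83.3/10) + 10^(79.2/10) + 10^(87.7/10)) = 89.47 dB SPL.
Excess over the loudest (87.7 dB): 89.47 − 87.7 = 1.8 dB.

1.8 dB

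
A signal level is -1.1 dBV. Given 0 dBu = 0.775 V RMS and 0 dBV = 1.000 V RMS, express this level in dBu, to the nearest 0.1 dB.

+1.1 dBu

The offset between the scales is 20·log₁₀(0.775/1.000) = −2.214 dB.
So dBu = -1.1 + 2.214 = +1.1 dBu.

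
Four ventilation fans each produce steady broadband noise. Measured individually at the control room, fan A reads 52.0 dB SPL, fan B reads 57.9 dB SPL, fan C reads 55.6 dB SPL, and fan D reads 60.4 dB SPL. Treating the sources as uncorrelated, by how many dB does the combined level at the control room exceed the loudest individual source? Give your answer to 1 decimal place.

Incoherent sources sum as intensities:
L_total = 10·log₁₀(10^(52.0/10) + 10^(57.9/10) + 10^(55.6/10) + 10^(60.4/10)) = 63.49 dB SPL.
Excess over the loudest (60.4 dB): 63.49 − 60.4 = 3.1 dB.

3.1 dB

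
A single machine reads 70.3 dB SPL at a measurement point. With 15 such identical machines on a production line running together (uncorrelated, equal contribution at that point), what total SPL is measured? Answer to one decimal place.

82.1 dB SPL

15 equal incoherent sources raise the level by 10·log₁₀(15) = 11.76 dB.
L_total = 70.3 + 11.76 = 82.1 dB SPL.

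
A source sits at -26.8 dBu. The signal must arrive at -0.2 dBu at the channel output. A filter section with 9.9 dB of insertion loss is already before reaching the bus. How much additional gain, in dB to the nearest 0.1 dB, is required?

36.5 dB

The required make-up gain is the shortfall in the dB sum.
G = -0.2 − (-26.8) + 9.9 = 36.5 dB.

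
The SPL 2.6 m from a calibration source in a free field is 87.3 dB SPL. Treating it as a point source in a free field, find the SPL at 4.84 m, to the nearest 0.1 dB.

81.9 dB SPL

Free-field point source: level drops by 20·log₁₀ of the distance ratio.
ΔL = −20·log₁₀(4.84/2.6) = -5.40 dB, so L₂ = 87.3 + (-5.40) = 81.9 dB SPL.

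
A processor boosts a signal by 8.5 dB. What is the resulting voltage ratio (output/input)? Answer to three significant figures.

2.66

Voltage ratio = 10^(dB/20).
10^(8.5/20) = 10^(0.4250) = 2.66.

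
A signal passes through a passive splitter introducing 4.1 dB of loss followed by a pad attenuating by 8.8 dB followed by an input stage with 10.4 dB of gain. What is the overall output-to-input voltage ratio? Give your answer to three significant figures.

0.750

Net gain = (−4.1) + (−8.8) + 10.4 = -2.5 dB.
Voltage ratio = 10^(-2.5/20) = 0.750.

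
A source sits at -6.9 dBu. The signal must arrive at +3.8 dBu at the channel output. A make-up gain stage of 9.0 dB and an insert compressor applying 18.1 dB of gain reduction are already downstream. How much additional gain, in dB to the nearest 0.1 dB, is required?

The required make-up gain is the shortfall in the dB sum.
G = +3.8 − (-6.9) − 9.0 + 18.1 = 19.8 dB.

19.8 dB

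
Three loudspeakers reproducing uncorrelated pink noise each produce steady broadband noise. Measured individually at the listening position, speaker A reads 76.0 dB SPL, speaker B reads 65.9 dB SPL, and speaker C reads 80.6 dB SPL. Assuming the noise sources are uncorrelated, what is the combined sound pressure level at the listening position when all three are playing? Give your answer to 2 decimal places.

Incoherent sources sum as intensities:
L_total = 10·log₁₀(10^(76.0/10) + 10^(65.9/10) + 10^(80.6/10)) = 10·log₁₀(158500000) = 82.00 dB SPL.

82.00 dB SPL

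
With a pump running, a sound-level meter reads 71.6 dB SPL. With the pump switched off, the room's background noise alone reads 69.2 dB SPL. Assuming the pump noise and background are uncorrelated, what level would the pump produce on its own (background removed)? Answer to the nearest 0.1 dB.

67.9 dB SPL

Remove the background by subtracting linear intensities:
L_src = 10·log₁₀(10^(71.6/10) − 10^(69.2/10)) = 10·log₁₀(6137000) = 67.9 dB SPL.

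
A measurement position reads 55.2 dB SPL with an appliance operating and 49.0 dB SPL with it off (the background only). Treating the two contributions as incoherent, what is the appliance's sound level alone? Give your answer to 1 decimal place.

54.0 dB SPL

Background correction is a power subtraction:
L_src = 10·log₁₀(10^(55.2/10) − 10^(49.0/10)) = 10·log₁₀(251700) = 54.0 dB SPL.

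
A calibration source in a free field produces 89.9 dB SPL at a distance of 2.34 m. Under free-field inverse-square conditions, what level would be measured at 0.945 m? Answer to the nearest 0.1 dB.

Inverse-square spreading gives ΔL = −20·log₁₀(d₂/d₁).
ΔL = −20·log₁₀(0.945/2.34) = 7.88 dB, so L₂ = 89.9 + (7.88) = 97.8 dB SPL.

97.8 dB SPL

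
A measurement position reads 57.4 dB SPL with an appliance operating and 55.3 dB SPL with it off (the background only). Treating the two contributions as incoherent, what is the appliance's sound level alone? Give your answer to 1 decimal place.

Subtract intensities: L_src = 10·log₁₀(10^(L_total/10) − 10^(L_bg/10)).
L_src = 10·log₁₀(10^(57.4/10) − 10^(55.3/10)) = 10·log₁₀(210700) = 53.2 dB SPL.

53.2 dB SPL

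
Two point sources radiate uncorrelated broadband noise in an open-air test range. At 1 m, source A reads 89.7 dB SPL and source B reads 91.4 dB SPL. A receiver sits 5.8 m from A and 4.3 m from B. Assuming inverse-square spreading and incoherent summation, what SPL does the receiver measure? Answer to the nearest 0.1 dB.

At the listener: L_A = 89.7 − 20·log₁₀(5.8) = 74.43 dB; L_B = 91.4 − 20·log₁₀(4.3) = 78.73 dB.
Combined: 10·log₁₀(10^(74.43/10)+10^(78.73/10)) = 80.1 dB SPL.

80.1 dB SPL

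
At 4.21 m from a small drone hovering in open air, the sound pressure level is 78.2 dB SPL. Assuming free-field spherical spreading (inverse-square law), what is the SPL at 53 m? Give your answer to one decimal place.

56.2 dB SPL

Free-field point source: level drops by 20·log₁₀ of the distance ratio.
ΔL = −20·log₁₀(53/4.21) = -22.00 dB, so L₂ = 78.2 + (-22.00) = 56.2 dB SPL.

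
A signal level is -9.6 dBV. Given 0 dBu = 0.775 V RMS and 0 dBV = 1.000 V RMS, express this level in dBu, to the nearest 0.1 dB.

The offset between the scales is 20·log₁₀(0.775/1.000) = −2.214 dB.
So dBu = -9.6 + 2.214 = -7.4 dBu.

-7.4 dBu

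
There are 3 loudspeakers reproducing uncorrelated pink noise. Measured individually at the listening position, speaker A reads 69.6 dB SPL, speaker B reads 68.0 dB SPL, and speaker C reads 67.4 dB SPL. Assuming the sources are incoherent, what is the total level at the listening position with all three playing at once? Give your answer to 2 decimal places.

73.21 dB SPL

Add the sources as powers (linear), then convert back to dB:
L_total = 10·log₁₀(10^(69.6/10) + 10^(68.0/10) + 10^(67.4/10)) = 10·log₁₀(20930000) = 73.21 dB SPL.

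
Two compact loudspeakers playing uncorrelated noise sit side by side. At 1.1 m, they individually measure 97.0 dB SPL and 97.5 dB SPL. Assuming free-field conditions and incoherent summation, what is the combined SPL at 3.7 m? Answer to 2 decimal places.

Combined at 1.1 m: 10·log₁₀(10^(97.0/10)+10^(97.5/10)) = 100.267 dB SPL.
Then apply −20·log₁₀(3.7/1.1) = -10.536 dB → 89.73 dB SPL.

89.73 dB SPL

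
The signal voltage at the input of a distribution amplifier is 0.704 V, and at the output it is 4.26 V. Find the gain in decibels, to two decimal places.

For a voltage ratio, dB = 20·log₁₀(V₂/V₁).
20·log₁₀(4.26/0.704) = 20·log₁₀(6.051) = 15.64 dB.

15.64 dB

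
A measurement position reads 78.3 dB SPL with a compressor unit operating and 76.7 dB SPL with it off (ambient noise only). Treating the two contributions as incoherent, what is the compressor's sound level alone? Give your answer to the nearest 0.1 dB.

Background correction is a power subtraction:
L_src = 10·log₁₀(10^(78.3/10) − 10^(76.7/10)) = 10·log₁₀(20830000) = 73.2 dB SPL.

73.2 dB SPL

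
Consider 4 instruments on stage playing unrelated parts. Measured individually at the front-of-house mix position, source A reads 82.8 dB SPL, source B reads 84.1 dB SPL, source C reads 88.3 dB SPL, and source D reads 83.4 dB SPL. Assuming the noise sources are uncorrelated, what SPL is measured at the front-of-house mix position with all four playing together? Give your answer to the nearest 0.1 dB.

Add the sources as powers (linear), then convert back to dB:
L_total = 10·log₁₀(10^(82.8/10) + 10^(84.1/10) + 10^(88.3/10) + 10^(83.4/10)) = 10·log₁₀(1342000000) = 91.3 dB SPL.

91.3 dB SPL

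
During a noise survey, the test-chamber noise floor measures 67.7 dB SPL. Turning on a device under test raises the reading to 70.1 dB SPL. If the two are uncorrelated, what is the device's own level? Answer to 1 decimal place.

66.4 dB SPL

Background correction is a power subtraction:
L_src = 10·log₁₀(10^(70.1/10) − 10^(67.7/10)) = 10·log₁₀(4344000) = 66.4 dB SPL.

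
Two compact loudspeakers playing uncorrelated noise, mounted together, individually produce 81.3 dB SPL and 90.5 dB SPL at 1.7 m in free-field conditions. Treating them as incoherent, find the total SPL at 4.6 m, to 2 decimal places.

82.35 dB SPL

Combined at 1.7 m: 10·log₁₀(10^(81.3/10)+10^(90.5/10)) = 90.993 dB SPL.
Then apply −20·log₁₀(4.6/1.7) = -8.646 dB → 82.35 dB SPL.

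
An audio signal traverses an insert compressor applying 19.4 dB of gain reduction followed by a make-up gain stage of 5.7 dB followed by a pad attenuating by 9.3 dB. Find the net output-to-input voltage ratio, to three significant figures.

0.0708

Net gain = (−19.4) + 5.7 + (−9.3) = -23.0 dB.
Voltage ratio = 10^(-23.0/20) = 0.0708.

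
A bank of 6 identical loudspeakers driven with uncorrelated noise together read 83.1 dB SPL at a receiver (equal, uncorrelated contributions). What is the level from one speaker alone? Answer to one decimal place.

75.3 dB SPL

6 equal incoherent sources add 10·log₁₀(6) = 7.78 dB over one source.
L_one = 83.1 − 7.78 = 75.3 dB SPL.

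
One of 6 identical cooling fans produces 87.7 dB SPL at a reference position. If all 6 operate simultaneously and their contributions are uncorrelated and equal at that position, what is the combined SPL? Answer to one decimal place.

95.5 dB SPL

6 equal incoherent sources raise the level by 10·log₁₀(6) = 7.78 dB.
L_total = 87.7 + 7.78 = 95.5 dB SPL.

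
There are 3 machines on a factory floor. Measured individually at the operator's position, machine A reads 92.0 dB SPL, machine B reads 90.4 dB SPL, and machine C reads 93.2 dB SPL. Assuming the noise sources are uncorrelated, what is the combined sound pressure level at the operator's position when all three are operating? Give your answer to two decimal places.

96.79 dB SPL

Add the sources as powers (linear), then convert back to dB:
L_total = 10·log₁₀(10^(92.0/10) + 10^(90.4/10) + 10^(93.2/10)) = 10·log₁₀(4771000000) = 96.79 dB SPL.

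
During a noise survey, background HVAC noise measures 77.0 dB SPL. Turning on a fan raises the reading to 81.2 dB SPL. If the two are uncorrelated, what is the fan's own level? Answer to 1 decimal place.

Background correction is a power subtraction:
L_src = 10·log₁₀(10^(81.2/10) − 10^(77.0/10)) = 10·log₁₀(81710000) = 79.1 dB SPL.

79.1 dB SPL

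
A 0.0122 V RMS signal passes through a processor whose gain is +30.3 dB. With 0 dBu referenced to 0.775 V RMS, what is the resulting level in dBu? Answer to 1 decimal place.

Input level: 20·log₁₀(0.0122/0.775) = -36.06 dBu.
Output: -36.06 + 30.3 = -5.8 dBu.

-5.8 dBu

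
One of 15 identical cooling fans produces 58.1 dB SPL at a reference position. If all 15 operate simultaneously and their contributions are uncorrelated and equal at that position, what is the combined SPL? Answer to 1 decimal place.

69.9 dB SPL

15 equal incoherent sources raise the level by 10·log₁₀(15) = 11.76 dB.
L_total = 58.1 + 11.76 = 69.9 dB SPL.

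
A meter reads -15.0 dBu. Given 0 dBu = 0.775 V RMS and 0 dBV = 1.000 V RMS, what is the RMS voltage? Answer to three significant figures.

V = 0.775 V × 10^(-15.0/20).
= 0.775 × 0.1778 = 0.138 V.

0.138 V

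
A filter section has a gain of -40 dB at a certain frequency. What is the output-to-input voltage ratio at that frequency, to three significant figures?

0.0100

Voltage ratio = 10^(dB/20).
10^(-40/20) = 10^(-2.000) = 0.0100.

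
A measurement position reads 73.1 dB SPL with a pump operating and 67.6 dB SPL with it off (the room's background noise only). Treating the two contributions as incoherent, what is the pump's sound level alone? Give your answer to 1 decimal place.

Subtract intensities: L_src = 10·log₁₀(10^(L_total/10) − 10^(L_bg/10)).
L_src = 10·log₁₀(10^(73.1/10) − 10^(67.6/10)) = 10·log₁₀(14660000) = 71.7 dB SPL.

71.7 dB SPL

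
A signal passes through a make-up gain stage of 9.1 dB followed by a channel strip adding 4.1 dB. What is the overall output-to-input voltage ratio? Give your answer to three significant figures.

Net gain = 9.1 + 4.1 = 13.2 dB.
Voltage ratio = 10^(13.2/20) = 4.57.

4.57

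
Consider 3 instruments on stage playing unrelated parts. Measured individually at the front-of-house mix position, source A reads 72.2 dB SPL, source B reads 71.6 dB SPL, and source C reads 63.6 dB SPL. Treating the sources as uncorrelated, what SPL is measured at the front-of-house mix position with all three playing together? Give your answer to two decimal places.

Uncorrelated sources add in intensity (power), not in dB.
L_total = 10·log₁₀(10^(72.2/10) + 10^(71.6/10) + 10^(63.6/10)) = 10·log₁₀(33340000) = 75.23 dB SPL.

75.23 dB SPL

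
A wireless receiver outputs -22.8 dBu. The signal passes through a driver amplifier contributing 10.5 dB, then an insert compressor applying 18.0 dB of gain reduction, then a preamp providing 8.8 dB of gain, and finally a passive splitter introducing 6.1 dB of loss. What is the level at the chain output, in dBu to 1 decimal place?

Gain stages sum in dB:
-22.8 + 10.5 − 18.0 + 8.8 − 6.1 = -27.6 dBu.

-27.6 dBu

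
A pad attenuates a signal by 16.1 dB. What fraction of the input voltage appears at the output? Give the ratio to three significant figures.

0.157

Voltage ratio = 10^(dB/20).
10^(-16.1/20) = 10^(-0.8050) = 0.157.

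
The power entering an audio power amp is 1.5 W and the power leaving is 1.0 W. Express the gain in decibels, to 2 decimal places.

-1.76 dB

Power is a power quantity, so gain = 10·log₁₀(P_out/P_in).
10·log₁₀(1.0/1.5) = 10·log₁₀(0.6667) = -1.76 dB.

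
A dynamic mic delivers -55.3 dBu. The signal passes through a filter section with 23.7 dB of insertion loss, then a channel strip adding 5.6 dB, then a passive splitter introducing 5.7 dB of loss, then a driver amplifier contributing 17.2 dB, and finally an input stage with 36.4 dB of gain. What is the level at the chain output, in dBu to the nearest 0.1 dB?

Cascaded gains and losses add directly in dB.
-55.3 − 23.7 + 5.6 − 5.7 + 17.2 + 36.4 = -25.5 dBu.

-25.5 dBu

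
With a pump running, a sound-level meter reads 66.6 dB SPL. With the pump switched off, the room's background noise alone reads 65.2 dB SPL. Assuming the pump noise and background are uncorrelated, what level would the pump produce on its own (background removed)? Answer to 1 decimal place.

Subtract intensities: L_src = 10·log₁₀(10^(L_total/10) − 10^(L_bg/10)).
L_src = 10·log₁₀(10^(66.6/10) − 10^(65.2/10)) = 10·log₁₀(1260000) = 61.0 dB SPL.

61.0 dB SPL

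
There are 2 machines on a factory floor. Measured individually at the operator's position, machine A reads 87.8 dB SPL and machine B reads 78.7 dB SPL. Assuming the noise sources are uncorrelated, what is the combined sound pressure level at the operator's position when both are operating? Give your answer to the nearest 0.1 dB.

88.3 dB SPL

Uncorrelated sources add in intensity (power), not in dB.
L_total = 10·log₁₀(10^(87.8/10) + 10^(78.7/10)) = 10·log₁₀(676700000) = 88.3 dB SPL.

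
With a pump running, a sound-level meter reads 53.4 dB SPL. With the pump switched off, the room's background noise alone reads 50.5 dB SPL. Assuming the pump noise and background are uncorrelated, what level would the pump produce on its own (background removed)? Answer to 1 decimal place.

Remove the background by subtracting linear intensities:
L_src = 10·log₁₀(10^(53.4/10) − 10^(50.5/10)) = 10·log₁₀(106600) = 50.3 dB SPL.

50.3 dB SPL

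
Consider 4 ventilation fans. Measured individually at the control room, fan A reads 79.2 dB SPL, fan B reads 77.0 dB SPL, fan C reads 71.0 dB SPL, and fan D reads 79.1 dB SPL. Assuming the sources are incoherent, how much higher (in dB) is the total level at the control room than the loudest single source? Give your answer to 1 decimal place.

4.4 dB

Uncorrelated sources add in intensity (power), not in dB.
L_total = 10·log₁₀(10^(79.2/10) + 10^(77.0/10) + 10^(71.0/10) + 10^(79.1/10)) = 83.56 dB SPL.
Excess over the loudest (79.2 dB): 83.56 − 79.2 = 4.4 dB.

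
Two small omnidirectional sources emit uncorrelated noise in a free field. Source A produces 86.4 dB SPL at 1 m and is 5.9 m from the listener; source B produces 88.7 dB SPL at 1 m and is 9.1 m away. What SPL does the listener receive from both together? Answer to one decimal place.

73.3 dB SPL

At the listener: L_A = 86.4 − 20·log₁₀(5.9) = 70.98 dB; L_B = 88.7 − 20·log₁₀(9.1) = 69.52 dB.
Combined: 10·log₁₀(10^(70.98/10)+10^(69.52/10)) = 73.3 dB SPL.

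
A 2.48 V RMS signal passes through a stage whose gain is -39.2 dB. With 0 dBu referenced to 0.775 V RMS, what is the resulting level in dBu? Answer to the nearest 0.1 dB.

-29.1 dBu

Input level: 20·log₁₀(2.48/0.775) = 10.10 dBu.
Output: 10.10 − 39.2 = -29.1 dBu.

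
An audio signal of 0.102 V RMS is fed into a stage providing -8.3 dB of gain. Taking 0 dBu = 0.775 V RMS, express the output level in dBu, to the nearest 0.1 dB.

Input level: 20·log₁₀(0.102/0.775) = -17.61 dBu.
Output: -17.61 − 8.3 = -25.9 dBu.

-25.9 dBu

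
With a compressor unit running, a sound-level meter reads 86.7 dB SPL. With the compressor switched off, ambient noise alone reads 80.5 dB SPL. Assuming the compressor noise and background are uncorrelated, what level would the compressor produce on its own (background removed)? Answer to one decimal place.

85.5 dB SPL

Background correction is a power subtraction:
L_src = 10·log₁₀(10^(86.7/10) − 10^(80.5/10)) = 10·log₁₀(355500000) = 85.5 dB SPL.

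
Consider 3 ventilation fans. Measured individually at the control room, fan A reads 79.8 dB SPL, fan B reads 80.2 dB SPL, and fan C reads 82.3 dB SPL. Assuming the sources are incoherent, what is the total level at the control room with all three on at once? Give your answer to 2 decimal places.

Incoherent sources sum as intensities:
L_total = 10·log₁₀(10^(79.8/10) + 10^(80.2/10) + 10^(82.3/10)) = 10·log₁₀(370000000) = 85.68 dB SPL.

85.68 dB SPL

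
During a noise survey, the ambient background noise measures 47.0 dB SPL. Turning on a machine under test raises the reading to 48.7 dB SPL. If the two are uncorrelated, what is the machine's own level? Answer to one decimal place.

Subtract intensities: L_src = 10·log₁₀(10^(L_total/10) − 10^(L_bg/10)).
L_src = 10·log₁₀(10^(48.7/10) − 10^(47.0/10)) = 10·log₁₀(24010) = 43.8 dB SPL.

43.8 dB SPL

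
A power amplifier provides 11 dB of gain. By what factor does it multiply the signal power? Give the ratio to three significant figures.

Power ratio = 10^(dB/10).
10^(11/10) = 10^(1.100) = 12.6.

12.6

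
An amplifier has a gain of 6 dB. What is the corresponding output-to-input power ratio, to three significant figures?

3.98

Power ratio = 10^(dB/10).
10^(6/10) = 10^(0.6000) = 3.98.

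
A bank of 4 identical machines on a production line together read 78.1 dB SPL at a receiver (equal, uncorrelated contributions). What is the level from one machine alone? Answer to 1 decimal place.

4 equal incoherent sources add 10·log₁₀(4) = 6.02 dB over one source.
L_one = 78.1 − 6.02 = 72.1 dB SPL.

72.1 dB SPL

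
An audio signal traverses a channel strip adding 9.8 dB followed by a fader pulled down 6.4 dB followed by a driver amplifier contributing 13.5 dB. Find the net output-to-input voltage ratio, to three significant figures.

7.00

Net gain = 9.8 + (−6.4) + 13.5 = 16.9 dB.
Voltage ratio = 10^(16.9/20) = 7.00.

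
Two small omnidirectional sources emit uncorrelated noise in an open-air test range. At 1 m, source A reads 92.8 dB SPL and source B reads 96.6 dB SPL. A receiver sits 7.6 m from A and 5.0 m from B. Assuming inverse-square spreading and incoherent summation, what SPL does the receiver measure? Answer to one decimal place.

83.3 dB SPL

At the listener: L_A = 92.8 − 20·log₁₀(7.6) = 75.18 dB; L_B = 96.6 − 20·log₁₀(5.0) = 82.62 dB.
Combined: 10·log₁₀(10^(75.18/10)+10^(82.62/10)) = 83.3 dB SPL.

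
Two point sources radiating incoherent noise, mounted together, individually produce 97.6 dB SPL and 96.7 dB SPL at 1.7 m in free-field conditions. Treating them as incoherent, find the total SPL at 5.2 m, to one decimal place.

90.5 dB SPL

Combined at 1.7 m: 10·log₁₀(10^(97.6/10)+10^(96.7/10)) = 100.18 dB SPL.
Then apply −20·log₁₀(5.2/1.7) = -9.71 dB → 90.5 dB SPL.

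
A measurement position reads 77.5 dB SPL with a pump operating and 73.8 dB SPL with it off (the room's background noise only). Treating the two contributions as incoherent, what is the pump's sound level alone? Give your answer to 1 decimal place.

Background correction is a power subtraction:
L_src = 10·log₁₀(10^(77.5/10) − 10^(73.8/10)) = 10·log₁₀(32250000) = 75.1 dB SPL.

75.1 dB SPL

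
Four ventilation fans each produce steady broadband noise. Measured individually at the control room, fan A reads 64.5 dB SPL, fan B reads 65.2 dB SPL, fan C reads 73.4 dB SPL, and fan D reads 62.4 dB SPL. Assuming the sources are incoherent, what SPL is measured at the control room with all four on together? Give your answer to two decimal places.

Incoherent sources sum as intensities:
L_total = 10·log₁₀(10^(64.5/10) + 10^(65.2/10) + 10^(73.4/10) + 10^(62.4/10)) = 10·log₁₀(29750000) = 74.73 dB SPL.

74.73 dB SPL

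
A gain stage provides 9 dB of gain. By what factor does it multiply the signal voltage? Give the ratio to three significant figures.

Voltage ratio = 10^(dB/20).
10^(9/20) = 10^(0.4500) = 2.82.

2.82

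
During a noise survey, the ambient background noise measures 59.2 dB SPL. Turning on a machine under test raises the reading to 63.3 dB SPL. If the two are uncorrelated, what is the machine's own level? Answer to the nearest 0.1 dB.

Remove the background by subtracting linear intensities:
L_src = 10·log₁₀(10^(63.3/10) − 10^(59.2/10)) = 10·log₁₀(1306000) = 61.2 dB SPL.

61.2 dB SPL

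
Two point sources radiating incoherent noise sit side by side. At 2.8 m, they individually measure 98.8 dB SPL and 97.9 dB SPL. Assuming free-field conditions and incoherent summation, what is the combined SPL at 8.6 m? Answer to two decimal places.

Combined at 2.8 m: 10·log₁₀(10^(98.8/10)+10^(97.9/10)) = 101.384 dB SPL.
Then apply −20·log₁₀(8.6/2.8) = -9.747 dB → 91.64 dB SPL.

91.64 dB SPL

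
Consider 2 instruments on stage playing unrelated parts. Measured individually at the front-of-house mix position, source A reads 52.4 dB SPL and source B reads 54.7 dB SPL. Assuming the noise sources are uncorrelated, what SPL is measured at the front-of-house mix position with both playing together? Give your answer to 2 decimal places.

56.71 dB SPL

Add the sources as powers (linear), then convert back to dB:
L_total = 10·log₁₀(10^(52.4/10) + 10^(54.7/10)) = 10·log₁₀(468900) = 56.71 dB SPL.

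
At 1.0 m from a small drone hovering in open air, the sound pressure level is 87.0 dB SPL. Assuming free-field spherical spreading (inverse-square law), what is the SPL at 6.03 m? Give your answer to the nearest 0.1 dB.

71.4 dB SPL

Inverse-square spreading gives ΔL = −20·log₁₀(d₂/d₁).
ΔL = −20·log₁₀(6.03/1.0) = -15.61 dB, so L₂ = 87.0 + (-15.61) = 71.4 dB SPL.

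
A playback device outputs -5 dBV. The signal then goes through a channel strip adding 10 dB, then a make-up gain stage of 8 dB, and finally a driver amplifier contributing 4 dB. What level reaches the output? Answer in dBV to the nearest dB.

In dB, series stages simply add:
-5 + 10 + 8 + 4 = +17 dBV.

+17 dBV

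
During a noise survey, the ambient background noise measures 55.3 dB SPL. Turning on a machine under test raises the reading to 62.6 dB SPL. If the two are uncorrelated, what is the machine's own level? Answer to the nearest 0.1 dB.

61.7 dB SPL

Background correction is a power subtraction:
L_src = 10·log₁₀(10^(62.6/10) − 10^(55.3/10)) = 10·log₁₀(1481000) = 61.7 dB SPL.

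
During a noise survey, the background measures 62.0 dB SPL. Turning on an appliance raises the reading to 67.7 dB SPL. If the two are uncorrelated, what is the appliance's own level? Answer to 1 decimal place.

Remove the background by subtracting linear intensities:
L_src = 10·log₁₀(10^(67.7/10) − 10^(62.0/10)) = 10·log₁₀(4304000) = 66.3 dB SPL.

66.3 dB SPL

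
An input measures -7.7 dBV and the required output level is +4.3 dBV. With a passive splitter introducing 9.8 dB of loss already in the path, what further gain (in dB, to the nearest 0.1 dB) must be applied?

The required make-up gain is the shortfall in the dB sum.
G = +4.3 − (-7.7) + 9.8 = 21.8 dB.

21.8 dB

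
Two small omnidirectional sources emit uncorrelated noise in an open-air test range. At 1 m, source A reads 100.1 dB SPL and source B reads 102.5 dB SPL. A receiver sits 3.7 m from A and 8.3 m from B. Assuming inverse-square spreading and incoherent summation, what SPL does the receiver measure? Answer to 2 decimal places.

90.02 dB SPL

At the listener: L_A = 100.1 − 20·log₁₀(3.7) = 88.736 dB; L_B = 102.5 − 20·log₁₀(8.3) = 84.118 dB.
Combined: 10·log₁₀(10^(88.736/10)+10^(84.118/10)) = 90.02 dB SPL.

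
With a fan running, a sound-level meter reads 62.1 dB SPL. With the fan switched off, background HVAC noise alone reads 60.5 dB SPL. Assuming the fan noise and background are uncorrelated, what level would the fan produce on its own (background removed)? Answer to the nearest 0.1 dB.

57.0 dB SPL

Subtract intensities: L_src = 10·log₁₀(10^(L_total/10) − 10^(L_bg/10)).
L_src = 10·log₁₀(10^(62.1/10) − 10^(60.5/10)) = 10·log₁₀(499800) = 57.0 dB SPL.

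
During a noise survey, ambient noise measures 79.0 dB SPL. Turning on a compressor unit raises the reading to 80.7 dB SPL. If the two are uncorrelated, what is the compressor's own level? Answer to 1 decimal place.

75.8 dB SPL

Background correction is a power subtraction:
L_src = 10·log₁₀(10^(80.7/10) − 10^(79.0/10)) = 10·log₁₀(38060000) = 75.8 dB SPL.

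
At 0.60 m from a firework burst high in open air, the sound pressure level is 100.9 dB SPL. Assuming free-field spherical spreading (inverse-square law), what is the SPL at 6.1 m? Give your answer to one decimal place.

Inverse-square spreading gives ΔL = −20·log₁₀(d₂/d₁).
ΔL = −20·log₁₀(6.1/0.60) = -20.14 dB, so L₂ = 100.9 + (-20.14) = 80.8 dB SPL.

80.8 dB SPL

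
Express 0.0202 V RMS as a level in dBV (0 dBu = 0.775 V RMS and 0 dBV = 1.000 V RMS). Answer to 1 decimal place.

-33.9 dBV

dBV = 20·log₁₀(V / 1.000 V).
20·log₁₀(0.0202/1.000) = -33.9 dBV.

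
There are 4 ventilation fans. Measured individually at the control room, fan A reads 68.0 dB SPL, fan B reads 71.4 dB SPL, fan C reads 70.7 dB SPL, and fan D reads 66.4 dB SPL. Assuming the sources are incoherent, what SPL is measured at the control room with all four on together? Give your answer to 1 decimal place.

Incoherent sources sum as intensities:
L_total = 10·log₁₀(10^(68.0/10) + 10^(71.4/10) + 10^(70.7/10) + 10^(66.4/10)) = 10·log₁₀(36230000) = 75.6 dB SPL.

75.6 dB SPL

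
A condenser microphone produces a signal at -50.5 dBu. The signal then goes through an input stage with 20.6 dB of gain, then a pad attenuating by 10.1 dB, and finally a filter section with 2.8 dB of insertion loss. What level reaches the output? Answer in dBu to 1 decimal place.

Gain stages sum in dB:
-50.5 + 20.6 − 10.1 − 2.8 = -42.8 dBu.

-42.8 dBu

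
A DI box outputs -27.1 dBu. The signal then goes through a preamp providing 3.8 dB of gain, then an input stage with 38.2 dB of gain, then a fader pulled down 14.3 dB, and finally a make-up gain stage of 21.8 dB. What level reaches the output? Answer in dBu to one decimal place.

Gain stages sum in dB:
-27.1 + 3.8 + 38.2 − 14.3 + 21.8 = +22.4 dBu.

+22.4 dBu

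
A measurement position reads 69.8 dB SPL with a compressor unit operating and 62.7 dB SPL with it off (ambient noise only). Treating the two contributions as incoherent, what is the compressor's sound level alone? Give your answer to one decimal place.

68.9 dB SPL

Remove the background by subtracting linear intensities:
L_src = 10·log₁₀(10^(69.8/10) − 10^(62.7/10)) = 10·log₁₀(7688000) = 68.9 dB SPL.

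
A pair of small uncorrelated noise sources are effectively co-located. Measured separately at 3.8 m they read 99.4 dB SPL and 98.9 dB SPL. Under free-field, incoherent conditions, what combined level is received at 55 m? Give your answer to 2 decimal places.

78.96 dB SPL

Combined at 3.8 m: 10·log₁₀(10^(99.4/10)+10^(98.9/10)) = 102.167 dB SPL.
Then apply −20·log₁₀(55/3.8) = -23.212 dB → 78.96 dB SPL.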